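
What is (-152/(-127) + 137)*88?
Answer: 1544488/127 ≈ 12161.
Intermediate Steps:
(-152/(-127) + 137)*88 = (-152*(-1/127) + 137)*88 = (152/127 + 137)*88 = (17551/127)*88 = 1544488/127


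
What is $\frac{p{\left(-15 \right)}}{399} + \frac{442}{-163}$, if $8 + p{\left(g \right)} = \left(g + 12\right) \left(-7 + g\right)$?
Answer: $- \frac{166904}{65037} \approx -2.5663$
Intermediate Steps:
$p{\left(g \right)} = -8 + \left(-7 + g\right) \left(12 + g\right)$ ($p{\left(g \right)} = -8 + \left(g + 12\right) \left(-7 + g\right) = -8 + \left(12 + g\right) \left(-7 + g\right) = -8 + \left(-7 + g\right) \left(12 + g\right)$)
$\frac{p{\left(-15 \right)}}{399} + \frac{442}{-163} = \frac{-92 + \left(-15\right)^{2} + 5 \left(-15\right)}{399} + \frac{442}{-163} = \left(-92 + 225 - 75\right) \frac{1}{399} + 442 \left(- \frac{1}{163}\right) = 58 \cdot \frac{1}{399} - \frac{442}{163} = \frac{58}{399} - \frac{442}{163} = - \frac{166904}{65037}$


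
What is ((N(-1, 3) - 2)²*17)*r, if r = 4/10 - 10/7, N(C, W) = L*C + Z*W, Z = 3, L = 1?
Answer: -22032/35 ≈ -629.49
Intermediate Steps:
N(C, W) = C + 3*W (N(C, W) = 1*C + 3*W = C + 3*W)
r = -36/35 (r = 4*(⅒) - 10*⅐ = ⅖ - 10/7 = -36/35 ≈ -1.0286)
((N(-1, 3) - 2)²*17)*r = (((-1 + 3*3) - 2)²*17)*(-36/35) = (((-1 + 9) - 2)²*17)*(-36/35) = ((8 - 2)²*17)*(-36/35) = (6²*17)*(-36/35) = (36*17)*(-36/35) = 612*(-36/35) = -22032/35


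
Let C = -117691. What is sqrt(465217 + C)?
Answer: 3*sqrt(38614) ≈ 589.51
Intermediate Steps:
sqrt(465217 + C) = sqrt(465217 - 117691) = sqrt(347526) = 3*sqrt(38614)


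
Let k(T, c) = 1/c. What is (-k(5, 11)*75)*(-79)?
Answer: 5925/11 ≈ 538.64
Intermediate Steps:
(-k(5, 11)*75)*(-79) = (-1/11*75)*(-79) = (-1*1/11*75)*(-79) = -1/11*75*(-79) = -75/11*(-79) = 5925/11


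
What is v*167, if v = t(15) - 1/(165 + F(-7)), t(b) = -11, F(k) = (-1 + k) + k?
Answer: -275717/150 ≈ -1838.1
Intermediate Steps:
F(k) = -1 + 2*k
v = -1651/150 (v = -11 - 1/(165 + (-1 + 2*(-7))) = -11 - 1/(165 + (-1 - 14)) = -11 - 1/(165 - 15) = -11 - 1/150 = -1651/150 ≈ -11.007)
v*167 = -1651/150*167 = -275717/150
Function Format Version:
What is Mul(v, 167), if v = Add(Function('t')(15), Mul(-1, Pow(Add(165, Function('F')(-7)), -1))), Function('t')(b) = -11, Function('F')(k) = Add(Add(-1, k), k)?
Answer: Rational(-275717, 150) ≈ -1838.1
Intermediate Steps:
Function('F')(k) = Add(-1, Mul(2, k))
v = Rational(-1651, 150) (v = Add(-11, Mul(-1, Pow(Add(165, Add(-1, Mul(2, -7))), -1))) = Add(-11, Mul(-1, Pow(Add(165, Add(-1, -14)), -1))) = Add(-11, Mul(-1, Pow(Add(165, -15), -1))) = Add(-11, Mul(-1, Pow(150, -1))) = Add(-11, Mul(-1, Rational(1, 150))) = Add(-11, Rational(-1, 150)) = Rational(-1651, 150) ≈ -11.007)
Mul(v, 167) = Mul(Rational(-1651, 150), 167) = Rational(-275717, 150)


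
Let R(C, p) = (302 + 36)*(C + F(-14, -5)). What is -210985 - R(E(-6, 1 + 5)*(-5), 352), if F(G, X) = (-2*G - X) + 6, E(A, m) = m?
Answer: -214027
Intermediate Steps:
F(G, X) = 6 - X - 2*G (F(G, X) = (-X - 2*G) + 6 = 6 - X - 2*G)
R(C, p) = 13182 + 338*C (R(C, p) = (302 + 36)*(C + (6 - 1*(-5) - 2*(-14))) = 338*(C + (6 + 5 + 28)) = 338*(C + 39) = 338*(39 + C) = 13182 + 338*C)
-210985 - R(E(-6, 1 + 5)*(-5), 352) = -210985 - (13182 + 338*((1 + 5)*(-5))) = -210985 - (13182 + 338*(6*(-5))) = -210985 - (13182 + 338*(-30)) = -210985 - (13182 - 10140) = -210985 - 1*3042 = -210985 - 3042 = -214027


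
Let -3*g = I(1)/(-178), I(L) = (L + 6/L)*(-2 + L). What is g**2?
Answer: 49/285156 ≈ 0.00017184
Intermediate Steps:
I(L) = (-2 + L)*(L + 6/L)
g = -7/534 (g = -(6 + 1**2 - 12/1 - 2*1)/(3*(-178)) = -(6 + 1 - 12*1 - 2)*(-1)/(3*178) = -(6 + 1 - 12 - 2)*(-1)/(3*178) = -(-7)*(-1)/(3*178) = -1/3*7/178 = -7/534 ≈ -0.013109)
g**2 = (-7/534)**2 = 49/285156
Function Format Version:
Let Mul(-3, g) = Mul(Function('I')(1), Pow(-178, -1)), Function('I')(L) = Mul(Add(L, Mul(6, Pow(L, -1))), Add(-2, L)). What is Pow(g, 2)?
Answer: Rational(49, 285156) ≈ 0.00017184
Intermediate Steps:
Function('I')(L) = Mul(Add(-2, L), Add(L, Mul(6, Pow(L, -1))))
g = Rational(-7, 534) (g = Mul(Rational(-1, 3), Mul(Add(6, Pow(1, 2), Mul(-12, Pow(1, -1)), Mul(-2, 1)), Pow(-178, -1))) = Mul(Rational(-1, 3), Mul(Add(6, 1, Mul(-12, 1), -2), Rational(-1, 178))) = Mul(Rational(-1, 3), Mul(Add(6, 1, -12, -2), Rational(-1, 178))) = Mul(Rational(-1, 3), Mul(-7, Rational(-1, 178))) = Mul(Rational(-1, 3), Rational(7, 178)) = Rational(-7, 534) ≈ -0.013109)
Pow(g, 2) = Pow(Rational(-7, 534), 2) = Rational(49, 285156)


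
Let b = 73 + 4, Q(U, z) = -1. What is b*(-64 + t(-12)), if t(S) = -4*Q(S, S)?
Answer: -4620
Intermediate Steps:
b = 77
t(S) = 4 (t(S) = -4*(-1) = 4)
b*(-64 + t(-12)) = 77*(-64 + 4) = 77*(-60) = -4620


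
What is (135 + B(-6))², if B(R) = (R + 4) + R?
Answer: 16129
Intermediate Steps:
B(R) = 4 + 2*R (B(R) = (4 + R) + R = 4 + 2*R)
(135 + B(-6))² = (135 + (4 + 2*(-6)))² = (135 + (4 - 12))² = (135 - 8)² = 127² = 16129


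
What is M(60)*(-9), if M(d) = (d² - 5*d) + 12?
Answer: -29808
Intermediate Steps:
M(d) = 12 + d² - 5*d
M(60)*(-9) = (12 + 60² - 5*60)*(-9) = (12 + 3600 - 300)*(-9) = 3312*(-9) = -29808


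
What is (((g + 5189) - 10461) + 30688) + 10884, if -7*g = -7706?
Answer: 261806/7 ≈ 37401.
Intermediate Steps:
g = 7706/7 (g = -⅐*(-7706) = 7706/7 ≈ 1100.9)
(((g + 5189) - 10461) + 30688) + 10884 = (((7706/7 + 5189) - 10461) + 30688) + 10884 = ((44029/7 - 10461) + 30688) + 10884 = (-29198/7 + 30688) + 10884 = 185618/7 + 10884 = 261806/7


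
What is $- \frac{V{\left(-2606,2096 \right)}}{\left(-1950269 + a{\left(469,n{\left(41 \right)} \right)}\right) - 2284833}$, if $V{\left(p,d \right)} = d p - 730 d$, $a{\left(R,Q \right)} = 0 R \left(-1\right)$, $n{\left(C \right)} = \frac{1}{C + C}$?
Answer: $- \frac{3496128}{2117551} \approx -1.651$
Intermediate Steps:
$n{\left(C \right)} = \frac{1}{2 C}$
$a{\left(R,Q \right)} = 0$ ($a{\left(R,Q \right)} = 0 \left(-1\right) = 0$)
$V{\left(p,d \right)} = - 730 d + d p$
$- \frac{V{\left(-2606,2096 \right)}}{\left(-1950269 + a{\left(469,n{\left(41 \right)} \right)}\right) - 2284833} = - \frac{2096 \left(-730 - 2606\right)}{\left(-1950269 + 0\right) - 2284833} = - \frac{2096 \left(-3336\right)}{-1950269 - 2284833} = - \frac{-6992256}{-4235102} = - \frac{\left(-6992256\right) \left(-1\right)}{4235102} = \left(-1\right) \frac{3496128}{2117551} = - \frac{3496128}{2117551}$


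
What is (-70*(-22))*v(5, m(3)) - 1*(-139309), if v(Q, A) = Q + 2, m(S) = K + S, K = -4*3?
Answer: 150089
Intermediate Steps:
K = -12
m(S) = -12 + S
v(Q, A) = 2 + Q
(-70*(-22))*v(5, m(3)) - 1*(-139309) = (-70*(-22))*(2 + 5) - 1*(-139309) = 1540*7 + 139309 = 10780 + 139309 = 150089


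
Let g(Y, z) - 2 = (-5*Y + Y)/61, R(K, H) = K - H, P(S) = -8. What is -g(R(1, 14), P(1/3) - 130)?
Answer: -174/61 ≈ -2.8525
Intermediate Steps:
g(Y, z) = 2 - 4*Y/61 (g(Y, z) = 2 + (-5*Y + Y)/61 = 2 - 4*Y*(1/61) = 2 - 4*Y/61)
-g(R(1, 14), P(1/3) - 130) = -(2 - 4*(1 - 1*14)/61) = -(2 - 4*(1 - 14)/61) = -(2 - 4/61*(-13)) = -(2 + 52/61) = -1*174/61 = -174/61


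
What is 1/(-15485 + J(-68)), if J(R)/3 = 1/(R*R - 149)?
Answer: -4475/69295372 ≈ -6.4579e-5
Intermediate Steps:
J(R) = 3/(-149 + R²) (J(R) = 3/(R*R - 149) = 3/(R² - 149) = 3/(-149 + R²))
1/(-15485 + J(-68)) = 1/(-15485 + 3/(-149 + (-68)²)) = 1/(-15485 + 3/(-149 + 4624)) = 1/(-15485 + 3/4475) = 1/(-69295372/4475) = -4475/69295372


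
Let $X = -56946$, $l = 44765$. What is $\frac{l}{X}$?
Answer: $- \frac{44765}{56946} \approx -0.7861$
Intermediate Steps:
$\frac{l}{X} = \frac{44765}{-56946} = 44765 \left(- \frac{1}{56946}\right) = - \frac{44765}{56946}$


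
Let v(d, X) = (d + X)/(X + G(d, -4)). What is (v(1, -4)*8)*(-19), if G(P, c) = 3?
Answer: -456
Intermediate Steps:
v(d, X) = (X + d)/(3 + X) (v(d, X) = (d + X)/(X + 3) = (X + d)/(3 + X))
(v(1, -4)*8)*(-19) = (((-4 + 1)/(3 - 4))*8)*(-19) = ((-3/(-1))*8)*(-19) = (-1*(-3)*8)*(-19) = (3*8)*(-19) = 24*(-19) = -456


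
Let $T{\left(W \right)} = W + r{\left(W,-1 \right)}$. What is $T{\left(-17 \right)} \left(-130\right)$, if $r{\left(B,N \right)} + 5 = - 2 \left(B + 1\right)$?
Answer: $-1300$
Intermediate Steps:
$r{\left(B,N \right)} = -7 - 2 B$ ($r{\left(B,N \right)} = -5 - 2 \left(B + 1\right) = -5 - 2 \left(1 + B\right) = -5 - \left(2 + 2 B\right) = -7 - 2 B$)
$T{\left(W \right)} = -7 - W$ ($T{\left(W \right)} = W - \left(7 + 2 W\right) = -7 - W$)
$T{\left(-17 \right)} \left(-130\right) = \left(-7 - -17\right) \left(-130\right) = \left(-7 + 17\right) \left(-130\right) = 10 \left(-130\right) = -1300$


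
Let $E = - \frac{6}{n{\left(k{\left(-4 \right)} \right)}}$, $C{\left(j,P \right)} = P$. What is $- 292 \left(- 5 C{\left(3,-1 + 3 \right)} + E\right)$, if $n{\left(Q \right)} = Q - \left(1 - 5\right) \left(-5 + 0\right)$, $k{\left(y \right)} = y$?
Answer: $2847$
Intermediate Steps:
$n{\left(Q \right)} = -20 + Q$ ($n{\left(Q \right)} = Q - \left(-4\right) \left(-5\right) = Q - 20 = -20 + Q$)
$E = \frac{1}{4}$ ($E = - \frac{6}{-20 - 4} = - \frac{6}{-24} = \left(-6\right) \left(- \frac{1}{24}\right) = \frac{1}{4} \approx 0.25$)
$- 292 \left(- 5 C{\left(3,-1 + 3 \right)} + E\right) = - 292 \left(- 5 \left(-1 + 3\right) + \frac{1}{4}\right) = - 292 \left(\left(-5\right) 2 + \frac{1}{4}\right) = - 292 \left(-10 + \frac{1}{4}\right) = \left(-292\right) \left(- \frac{39}{4}\right) = 2847$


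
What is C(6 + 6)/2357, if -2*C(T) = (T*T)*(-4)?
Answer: 288/2357 ≈ 0.12219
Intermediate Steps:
C(T) = 2*T**2 (C(T) = -T*T*(-4)/2 = -T**2*(-4)/2 = -(-2)*T**2 = 2*T**2)
C(6 + 6)/2357 = (2*(6 + 6)**2)/2357 = (2*12**2)/2357 = (2*144)/2357 = (1/2357)*288 = 288/2357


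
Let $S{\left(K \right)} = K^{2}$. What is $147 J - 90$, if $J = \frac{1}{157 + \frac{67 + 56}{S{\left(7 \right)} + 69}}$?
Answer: $- \frac{1661064}{18649} \approx -89.07$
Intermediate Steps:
$J = \frac{118}{18649}$ ($J = \frac{1}{157 + \frac{67 + 56}{7^{2} + 69}} = \frac{1}{157 + \frac{123}{49 + 69}} = \frac{1}{157 + \frac{123}{118}} = \frac{1}{\frac{18649}{118}} = \frac{118}{18649} \approx 0.0063274$)
$147 J - 90 = 147 \cdot \frac{118}{18649} - 90 = \frac{17346}{18649} - 90 = - \frac{1661064}{18649}$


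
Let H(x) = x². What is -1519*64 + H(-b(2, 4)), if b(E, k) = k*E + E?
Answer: -97116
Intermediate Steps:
b(E, k) = E + E*k (b(E, k) = E*k + E = E + E*k)
-1519*64 + H(-b(2, 4)) = -1519*64 + (-2*(1 + 4))² = -97216 + (-2*5)² = -97216 + (-1*10)² = -97216 + (-10)² = -97216 + 100 = -97116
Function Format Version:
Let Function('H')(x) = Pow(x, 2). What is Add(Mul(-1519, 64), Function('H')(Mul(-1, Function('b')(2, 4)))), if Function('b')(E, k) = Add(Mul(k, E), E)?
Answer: -97116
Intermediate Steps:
Function('b')(E, k) = Add(E, Mul(E, k)) (Function('b')(E, k) = Add(Mul(E, k), E) = Add(E, Mul(E, k)))
Add(Mul(-1519, 64), Function('H')(Mul(-1, Function('b')(2, 4)))) = Add(Mul(-1519, 64), Pow(Mul(-1, Mul(2, Add(1, 4))), 2)) = Add(-97216, Pow(Mul(-1, Mul(2, 5)), 2)) = Add(-97216, Pow(Mul(-1, 10), 2)) = Add(-97216, Pow(-10, 2)) = Add(-97216, 100) = -97116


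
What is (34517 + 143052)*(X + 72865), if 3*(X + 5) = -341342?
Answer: -21798725578/3 ≈ -7.2662e+9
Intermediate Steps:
X = -341357/3 (X = -5 + (1/3)*(-341342) = -5 - 341342/3 = -341357/3 ≈ -1.1379e+5)
(34517 + 143052)*(X + 72865) = (34517 + 143052)*(-341357/3 + 72865) = 177569*(-122762/3) = -21798725578/3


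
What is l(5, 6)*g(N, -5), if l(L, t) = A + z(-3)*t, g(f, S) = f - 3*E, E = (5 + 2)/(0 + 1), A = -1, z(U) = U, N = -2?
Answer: 437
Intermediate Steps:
E = 7 (E = 7/1 = 7*1 = 7)
g(f, S) = -21 + f (g(f, S) = f - 3*7 = f - 21 = -21 + f)
l(L, t) = -1 - 3*t
l(5, 6)*g(N, -5) = (-1 - 3*6)*(-21 - 2) = (-1 - 18)*(-23) = -19*(-23) = 437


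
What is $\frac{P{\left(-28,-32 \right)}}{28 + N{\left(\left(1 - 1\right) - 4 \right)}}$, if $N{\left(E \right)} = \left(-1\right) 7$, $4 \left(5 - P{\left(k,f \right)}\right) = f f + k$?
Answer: $- \frac{244}{21} \approx -11.619$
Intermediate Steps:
$P{\left(k,f \right)} = 5 - \frac{k}{4} - \frac{f^{2}}{4}$ ($P{\left(k,f \right)} = 5 - \frac{f f + k}{4} = 5 - \frac{f^{2} + k}{4} = 5 - \frac{k + f^{2}}{4} = 5 - \left(\frac{k}{4} + \frac{f^{2}}{4}\right) = 5 - \frac{k}{4} - \frac{f^{2}}{4}$)
$N{\left(E \right)} = -7$
$\frac{P{\left(-28,-32 \right)}}{28 + N{\left(\left(1 - 1\right) - 4 \right)}} = \frac{5 - -7 - \frac{\left(-32\right)^{2}}{4}}{28 - 7} = \frac{5 + 7 - 256}{21} = \left(5 + 7 - 256\right) \frac{1}{21} = \left(-244\right) \frac{1}{21} = - \frac{244}{21}$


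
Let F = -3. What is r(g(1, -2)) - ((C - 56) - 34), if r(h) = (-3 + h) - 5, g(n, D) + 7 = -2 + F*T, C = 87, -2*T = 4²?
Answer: 10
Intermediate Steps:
T = -8 (T = -½*4² = -½*16 = -8)
g(n, D) = 15 (g(n, D) = -7 + (-2 - 3*(-8)) = -7 + (-2 + 24) = -7 + 22 = 15)
r(h) = -8 + h
r(g(1, -2)) - ((C - 56) - 34) = (-8 + 15) - ((87 - 56) - 34) = 7 - (31 - 34) = 7 - 1*(-3) = 7 + 3 = 10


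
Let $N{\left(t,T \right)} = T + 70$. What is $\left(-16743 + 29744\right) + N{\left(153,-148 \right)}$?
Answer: $12923$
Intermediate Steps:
$N{\left(t,T \right)} = 70 + T$
$\left(-16743 + 29744\right) + N{\left(153,-148 \right)} = \left(-16743 + 29744\right) + \left(70 - 148\right) = 13001 - 78 = 12923$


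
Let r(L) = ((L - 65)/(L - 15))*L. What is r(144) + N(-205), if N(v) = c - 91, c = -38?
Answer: -1755/43 ≈ -40.814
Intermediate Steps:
r(L) = L*(-65 + L)/(-15 + L) (r(L) = ((-65 + L)/(-15 + L))*L = L*(-65 + L)/(-15 + L))
N(v) = -129 (N(v) = -38 - 91 = -129)
r(144) + N(-205) = 144*(-65 + 144)/(-15 + 144) - 129 = 144*79/129 - 129 = 144*(1/129)*79 - 129 = 3792/43 - 129 = -1755/43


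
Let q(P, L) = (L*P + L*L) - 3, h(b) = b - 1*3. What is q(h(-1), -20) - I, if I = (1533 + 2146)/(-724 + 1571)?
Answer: 400340/847 ≈ 472.66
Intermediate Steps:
h(b) = -3 + b (h(b) = b - 3 = -3 + b)
I = 3679/847 ≈ 4.3436
q(P, L) = -3 + L**2 + L*P (q(P, L) = (L*P + L**2) - 3 = (L**2 + L*P) - 3 = -3 + L**2 + L*P)
q(h(-1), -20) - I = (-3 + (-20)**2 - 20*(-3 - 1)) - 1*3679/847 = (-3 + 400 - 20*(-4)) - 3679/847 = (-3 + 400 + 80) - 3679/847 = 477 - 3679/847 = 400340/847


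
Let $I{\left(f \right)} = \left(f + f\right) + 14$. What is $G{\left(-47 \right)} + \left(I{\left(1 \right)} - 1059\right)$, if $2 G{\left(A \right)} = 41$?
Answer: $- \frac{2045}{2} \approx -1022.5$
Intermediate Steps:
$I{\left(f \right)} = 14 + 2 f$ ($I{\left(f \right)} = 2 f + 14 = 14 + 2 f$)
$G{\left(A \right)} = \frac{41}{2}$ ($G{\left(A \right)} = \frac{1}{2} \cdot 41 = \frac{41}{2}$)
$G{\left(-47 \right)} + \left(I{\left(1 \right)} - 1059\right) = \frac{41}{2} + \left(\left(14 + 2 \cdot 1\right) - 1059\right) = \frac{41}{2} + \left(\left(14 + 2\right) - 1059\right) = \frac{41}{2} + \left(16 - 1059\right) = \frac{41}{2} - 1043 = - \frac{2045}{2}$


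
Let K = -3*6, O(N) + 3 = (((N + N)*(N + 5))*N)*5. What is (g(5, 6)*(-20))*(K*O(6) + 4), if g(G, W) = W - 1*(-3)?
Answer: 12819960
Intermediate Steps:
O(N) = -3 + 10*N**2*(5 + N) (O(N) = -3 + (((N + N)*(N + 5))*N)*5 = -3 + (((2*N)*(5 + N))*N)*5 = -3 + ((2*N*(5 + N))*N)*5 = -3 + (2*N**2*(5 + N))*5 = -3 + 10*N**2*(5 + N))
g(G, W) = 3 + W (g(G, W) = W + 3 = 3 + W)
K = -18
(g(5, 6)*(-20))*(K*O(6) + 4) = ((3 + 6)*(-20))*(-18*(-3 + 10*6**3 + 50*6**2) + 4) = (9*(-20))*(-18*(-3 + 10*216 + 50*36) + 4) = -180*(-18*(-3 + 2160 + 1800) + 4) = -180*(-18*3957 + 4) = -180*(-71226 + 4) = -180*(-71222) = 12819960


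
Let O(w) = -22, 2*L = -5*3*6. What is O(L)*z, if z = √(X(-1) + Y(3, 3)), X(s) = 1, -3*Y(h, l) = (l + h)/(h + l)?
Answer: -22*√6/3 ≈ -17.963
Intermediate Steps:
Y(h, l) = -⅓ (Y(h, l) = -(l + h)/(3*(h + l)) = -(h + l)/(3*(h + l)) = -⅓*1 = -⅓)
L = -45 (L = (-5*3*6)/2 = (-15*6)/2 = (½)*(-90) = -45)
z = √6/3 (z = √(1 - ⅓) = √(⅔) = √6/3 ≈ 0.81650)
O(L)*z = -22*√6/3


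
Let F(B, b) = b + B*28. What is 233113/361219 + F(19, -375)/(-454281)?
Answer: 105842095370/164094928539 ≈ 0.64501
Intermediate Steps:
F(B, b) = b + 28*B
233113/361219 + F(19, -375)/(-454281) = 233113/361219 + (-375 + 28*19)/(-454281) = 233113*(1/361219) + (-375 + 532)*(-1/454281) = 233113/361219 + 157*(-1/454281) = 233113/361219 - 157/454281 = 105842095370/164094928539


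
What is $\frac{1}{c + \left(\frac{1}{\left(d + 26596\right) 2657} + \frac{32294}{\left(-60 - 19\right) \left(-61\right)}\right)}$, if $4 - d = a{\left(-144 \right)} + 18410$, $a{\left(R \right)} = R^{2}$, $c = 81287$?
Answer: $\frac{160640025318}{13059022249531715} \approx 1.2301 \cdot 10^{-5}$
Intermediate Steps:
$d = -39142$ ($d = 4 - \left(\left(-144\right)^{2} + 18410\right) = 4 - \left(20736 + 18410\right) = 4 - 39146 = -39142$)
$\frac{1}{c + \left(\frac{1}{\left(d + 26596\right) 2657} + \frac{32294}{\left(-60 - 19\right) \left(-61\right)}\right)} = \frac{1}{81287 + \left(\frac{1}{\left(-39142 + 26596\right) 2657} + \frac{32294}{\left(-60 - 19\right) \left(-61\right)}\right)} = \frac{1}{81287 + \left(\frac{1}{-12546} \cdot \frac{1}{2657} + \frac{32294}{\left(-79\right) \left(-61\right)}\right)} = \frac{1}{81287 + \left(\left(- \frac{1}{12546}\right) \frac{1}{2657} + \frac{32294}{4819}\right)} = \frac{1}{81287 + \left(- \frac{1}{33334722} + 32294 \cdot \frac{1}{4819}\right)} = \frac{1}{81287 + \left(- \frac{1}{33334722} + \frac{32294}{4819}\right)} = \frac{1}{81287 + \frac{1076511507449}{160640025318}} = \frac{1}{\frac{13059022249531715}{160640025318}} = \frac{160640025318}{13059022249531715}$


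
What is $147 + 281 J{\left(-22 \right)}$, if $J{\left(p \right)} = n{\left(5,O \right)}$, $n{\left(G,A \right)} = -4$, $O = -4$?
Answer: $-977$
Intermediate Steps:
$J{\left(p \right)} = -4$
$147 + 281 J{\left(-22 \right)} = 147 + 281 \left(-4\right) = 147 - 1124 = -977$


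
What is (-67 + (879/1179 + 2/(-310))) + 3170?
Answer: 189064267/60915 ≈ 3103.7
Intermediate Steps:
(-67 + (879/1179 + 2/(-310))) + 3170 = (-67 + (879*(1/1179) + 2*(-1/310))) + 3170 = (-67 + (293/393 - 1/155)) + 3170 = (-67 + 45022/60915) + 3170 = -4036283/60915 + 3170 = 189064267/60915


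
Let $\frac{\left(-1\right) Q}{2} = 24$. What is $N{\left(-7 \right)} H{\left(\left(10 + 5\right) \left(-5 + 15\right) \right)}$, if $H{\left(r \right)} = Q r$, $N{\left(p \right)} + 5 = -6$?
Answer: $79200$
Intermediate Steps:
$N{\left(p \right)} = -11$ ($N{\left(p \right)} = -5 - 6 = -11$)
$Q = -48$ ($Q = \left(-2\right) 24 = -48$)
$H{\left(r \right)} = - 48 r$
$N{\left(-7 \right)} H{\left(\left(10 + 5\right) \left(-5 + 15\right) \right)} = - 11 \left(- 48 \left(10 + 5\right) \left(-5 + 15\right)\right) = - 11 \left(- 48 \cdot 15 \cdot 10\right) = - 11 \left(\left(-48\right) 150\right) = \left(-11\right) \left(-7200\right) = 79200$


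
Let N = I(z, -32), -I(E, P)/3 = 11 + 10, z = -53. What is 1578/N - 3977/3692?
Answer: -2025509/77532 ≈ -26.125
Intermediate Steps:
I(E, P) = -63 (I(E, P) = -3*(11 + 10) = -3*21 = -63)
N = -63
1578/N - 3977/3692 = 1578/(-63) - 3977/3692 = 1578*(-1/63) - 3977*1/3692 = -526/21 - 3977/3692 = -2025509/77532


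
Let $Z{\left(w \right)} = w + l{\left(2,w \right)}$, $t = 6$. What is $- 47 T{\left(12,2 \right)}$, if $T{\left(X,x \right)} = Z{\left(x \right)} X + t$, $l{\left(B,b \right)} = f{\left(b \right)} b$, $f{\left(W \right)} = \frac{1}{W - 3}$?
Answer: $-282$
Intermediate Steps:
$f{\left(W \right)} = \frac{1}{-3 + W}$
$l{\left(B,b \right)} = \frac{b}{-3 + b}$
$Z{\left(w \right)} = w + \frac{w}{-3 + w}$
$T{\left(X,x \right)} = 6 + \frac{X x \left(-2 + x\right)}{-3 + x}$ ($T{\left(X,x \right)} = \frac{x \left(-2 + x\right)}{-3 + x} X + 6 = \frac{X x \left(-2 + x\right)}{-3 + x} + 6 = 6 + \frac{X x \left(-2 + x\right)}{-3 + x}$)
$- 47 T{\left(12,2 \right)} = - 47 \frac{-18 + 6 \cdot 2 + 12 \cdot 2 \left(-2 + 2\right)}{-3 + 2} = - 47 \frac{-18 + 12 + 12 \cdot 2 \cdot 0}{-1} = - 47 \left(- (-18 + 12 + 0)\right) = - 47 \left(\left(-1\right) \left(-6\right)\right) = \left(-47\right) 6 = -282$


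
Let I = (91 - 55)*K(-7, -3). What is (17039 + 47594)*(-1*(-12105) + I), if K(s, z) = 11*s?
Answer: 603219789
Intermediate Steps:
I = -2772 (I = (91 - 55)*(11*(-7)) = 36*(-77) = -2772)
(17039 + 47594)*(-1*(-12105) + I) = (17039 + 47594)*(-1*(-12105) - 2772) = 64633*(12105 - 2772) = 64633*9333 = 603219789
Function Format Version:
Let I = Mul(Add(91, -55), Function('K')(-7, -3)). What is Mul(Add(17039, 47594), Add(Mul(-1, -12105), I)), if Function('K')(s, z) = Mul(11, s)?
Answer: 603219789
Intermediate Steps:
I = -2772 (I = Mul(Add(91, -55), Mul(11, -7)) = Mul(36, -77) = -2772)
Mul(Add(17039, 47594), Add(Mul(-1, -12105), I)) = Mul(Add(17039, 47594), Add(Mul(-1, -12105), -2772)) = Mul(64633, Add(12105, -2772)) = Mul(64633, 9333) = 603219789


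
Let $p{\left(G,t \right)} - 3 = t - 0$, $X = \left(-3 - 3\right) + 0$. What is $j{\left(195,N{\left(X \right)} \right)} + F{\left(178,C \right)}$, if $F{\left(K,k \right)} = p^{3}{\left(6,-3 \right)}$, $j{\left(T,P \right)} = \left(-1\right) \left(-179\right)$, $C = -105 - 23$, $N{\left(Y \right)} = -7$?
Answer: $179$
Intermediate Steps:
$X = -6$ ($X = -6 + 0 = -6$)
$C = -128$ ($C = -105 - 23 = -128$)
$j{\left(T,P \right)} = 179$
$p{\left(G,t \right)} = 3 + t$ ($p{\left(G,t \right)} = 3 + \left(t - 0\right) = 3 + \left(t + 0\right) = 3 + t$)
$F{\left(K,k \right)} = 0$ ($F{\left(K,k \right)} = \left(3 - 3\right)^{3} = 0^{3} = 0$)
$j{\left(195,N{\left(X \right)} \right)} + F{\left(178,C \right)} = 179 + 0 = 179$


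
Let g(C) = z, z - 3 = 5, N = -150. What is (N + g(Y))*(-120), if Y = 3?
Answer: 17040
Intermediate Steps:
z = 8 (z = 3 + 5 = 8)
g(C) = 8
(N + g(Y))*(-120) = (-150 + 8)*(-120) = -142*(-120) = 17040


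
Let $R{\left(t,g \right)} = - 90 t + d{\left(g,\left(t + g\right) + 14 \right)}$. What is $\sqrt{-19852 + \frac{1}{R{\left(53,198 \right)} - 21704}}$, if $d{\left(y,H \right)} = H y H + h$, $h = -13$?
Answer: $\frac{5 i \sqrt{16993367817759869}}{4626021} \approx 140.9 i$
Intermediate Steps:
$d{\left(y,H \right)} = -13 + y H^{2}$ ($d{\left(y,H \right)} = H y H - 13 = y H^{2} - 13 = -13 + y H^{2}$)
$R{\left(t,g \right)} = -13 - 90 t + g \left(14 + g + t\right)^{2}$ ($R{\left(t,g \right)} = - 90 t + \left(-13 + g \left(\left(t + g\right) + 14\right)^{2}\right) = - 90 t + \left(-13 + g \left(\left(g + t\right) + 14\right)^{2}\right) = - 90 t + \left(-13 + g \left(14 + g + t\right)^{2}\right) = -13 - 90 t + g \left(14 + g + t\right)^{2}$)
$\sqrt{-19852 + \frac{1}{R{\left(53,198 \right)} - 21704}} = \sqrt{-19852 + \frac{1}{\left(-13 - 4770 + 198 \left(14 + 198 + 53\right)^{2}\right) - 21704}} = \sqrt{-19852 + \frac{1}{\left(-13 - 4770 + 198 \cdot 265^{2}\right) - 21704}} = \sqrt{-19852 + \frac{1}{\left(-13 - 4770 + 198 \cdot 70225\right) - 21704}} = \sqrt{-19852 + \frac{1}{\left(-13 - 4770 + 13904550\right) - 21704}} = \sqrt{-19852 + \frac{1}{13899767 - 21704}} = \sqrt{-19852 + \frac{1}{13878063}} = \sqrt{- \frac{275507306675}{13878063}} = \frac{5 i \sqrt{16993367817759869}}{4626021}$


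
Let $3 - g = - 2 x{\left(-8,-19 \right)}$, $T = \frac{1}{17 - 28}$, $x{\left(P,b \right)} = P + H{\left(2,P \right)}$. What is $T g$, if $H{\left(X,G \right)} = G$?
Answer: $\frac{29}{11} \approx 2.6364$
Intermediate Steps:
$x{\left(P,b \right)} = 2 P$ ($x{\left(P,b \right)} = P + P = 2 P$)
$T = - \frac{1}{11}$ ($T = \frac{1}{-11} = - \frac{1}{11} \approx -0.090909$)
$g = -29$ ($g = 3 - - 2 \cdot 2 \left(-8\right) = 3 - \left(-2\right) \left(-16\right) = 3 - 32 = -29$)
$T g = \left(- \frac{1}{11}\right) \left(-29\right) = \frac{29}{11}$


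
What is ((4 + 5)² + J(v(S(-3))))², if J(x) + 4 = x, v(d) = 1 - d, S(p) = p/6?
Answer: 24649/4 ≈ 6162.3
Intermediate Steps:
S(p) = p/6 (S(p) = p*(⅙) = p/6)
J(x) = -4 + x
((4 + 5)² + J(v(S(-3))))² = ((4 + 5)² + (-4 + (1 - (-3)/6)))² = (9² + (-4 + (1 - 1*(-½))))² = (81 + (-4 + (1 + ½)))² = (81 + (-4 + 3/2))² = (81 - 5/2)² = (157/2)² = 24649/4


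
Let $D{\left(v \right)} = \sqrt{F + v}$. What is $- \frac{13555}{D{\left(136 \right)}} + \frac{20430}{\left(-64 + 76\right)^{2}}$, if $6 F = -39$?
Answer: $\frac{1135}{8} - \frac{13555 \sqrt{518}}{259} \approx -1049.3$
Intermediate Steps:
$F = - \frac{13}{2}$ ($F = \frac{1}{6} \left(-39\right) = - \frac{13}{2} \approx -6.5$)
$D{\left(v \right)} = \sqrt{- \frac{13}{2} + v}$
$- \frac{13555}{D{\left(136 \right)}} + \frac{20430}{\left(-64 + 76\right)^{2}} = - \frac{13555}{\frac{1}{2} \sqrt{-26 + 4 \cdot 136}} + \frac{20430}{\left(-64 + 76\right)^{2}} = - \frac{13555}{\frac{1}{2} \sqrt{-26 + 544}} + \frac{20430}{12^{2}} = - \frac{13555}{\frac{1}{2} \sqrt{518}} + \frac{20430}{144} = - 13555 \frac{\sqrt{518}}{259} + 20430 \cdot \frac{1}{144} = - \frac{13555 \sqrt{518}}{259} + \frac{1135}{8} = \frac{1135}{8} - \frac{13555 \sqrt{518}}{259}$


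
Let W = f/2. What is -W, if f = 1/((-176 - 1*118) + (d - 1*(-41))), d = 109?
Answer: 1/288 ≈ 0.0034722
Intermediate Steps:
f = -1/144 (f = 1/((-176 - 1*118) + (109 - 1*(-41))) = 1/((-176 - 118) + (109 + 41)) = 1/(-294 + 150) = 1/(-144) = -1/144 ≈ -0.0069444)
W = -1/288 (W = -1/144/2 = -1/144*1/2 = -1/288 ≈ -0.0034722)
-W = -1*(-1/288) = 1/288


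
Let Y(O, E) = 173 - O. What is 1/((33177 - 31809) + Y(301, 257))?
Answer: 1/1240 ≈ 0.00080645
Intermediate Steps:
1/((33177 - 31809) + Y(301, 257)) = 1/((33177 - 31809) + (173 - 1*301)) = 1/(1368 + (173 - 301)) = 1/(1368 - 128) = 1/1240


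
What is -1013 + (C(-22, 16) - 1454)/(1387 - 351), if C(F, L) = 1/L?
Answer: -16814751/16576 ≈ -1014.4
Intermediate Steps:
-1013 + (C(-22, 16) - 1454)/(1387 - 351) = -1013 + (1/16 - 1454)/(1387 - 351) = -1013 + (1/16 - 1454)/1036 = -1013 - 23263/16*1/1036 = -1013 - 23263/16576 = -16814751/16576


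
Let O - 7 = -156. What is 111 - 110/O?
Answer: 16649/149 ≈ 111.74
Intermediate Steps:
O = -149 (O = 7 - 156 = -149)
111 - 110/O = 111 - 110/(-149) = 111 - 1/149*(-110) = 111 + 110/149 = 16649/149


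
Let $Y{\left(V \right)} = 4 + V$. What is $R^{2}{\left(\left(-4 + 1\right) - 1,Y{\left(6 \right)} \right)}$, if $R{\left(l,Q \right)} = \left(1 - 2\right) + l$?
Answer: $25$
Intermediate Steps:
$R{\left(l,Q \right)} = -1 + l$
$R^{2}{\left(\left(-4 + 1\right) - 1,Y{\left(6 \right)} \right)} = \left(-1 + \left(\left(-4 + 1\right) - 1\right)\right)^{2} = \left(-1 - 4\right)^{2} = \left(-5\right)^{2} = 25$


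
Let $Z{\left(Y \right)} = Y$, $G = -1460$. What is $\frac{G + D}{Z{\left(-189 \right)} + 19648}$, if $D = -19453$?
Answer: $- \frac{20913}{19459} \approx -1.0747$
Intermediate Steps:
$\frac{G + D}{Z{\left(-189 \right)} + 19648} = \frac{-1460 - 19453}{-189 + 19648} = - \frac{20913}{19459}$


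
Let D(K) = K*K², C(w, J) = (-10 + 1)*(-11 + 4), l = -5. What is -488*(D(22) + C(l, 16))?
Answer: -5226968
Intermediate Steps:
C(w, J) = 63 (C(w, J) = -9*(-7) = 63)
D(K) = K³
-488*(D(22) + C(l, 16)) = -488*(22³ + 63) = -488*(10648 + 63) = -488*10711 = -5226968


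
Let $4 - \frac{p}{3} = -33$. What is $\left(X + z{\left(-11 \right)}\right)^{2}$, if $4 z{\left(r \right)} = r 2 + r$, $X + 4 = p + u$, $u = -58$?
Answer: $\frac{26569}{16} \approx 1660.6$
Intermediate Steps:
$p = 111$ ($p = 12 - -99 = 12 + 99 = 111$)
$X = 49$ ($X = -4 + \left(111 - 58\right) = -4 + 53 = 49$)
$z{\left(r \right)} = \frac{3 r}{4}$ ($z{\left(r \right)} = \frac{r 2 + r}{4} = \frac{2 r + r}{4} = \frac{3 r}{4}$)
$\left(X + z{\left(-11 \right)}\right)^{2} = \left(49 + \frac{3}{4} \left(-11\right)\right)^{2} = \left(49 - \frac{33}{4}\right)^{2} = \left(\frac{163}{4}\right)^{2} = \frac{26569}{16}$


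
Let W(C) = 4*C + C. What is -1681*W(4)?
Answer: -33620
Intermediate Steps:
W(C) = 5*C
-1681*W(4) = -8405*4 = -1681*20 = -33620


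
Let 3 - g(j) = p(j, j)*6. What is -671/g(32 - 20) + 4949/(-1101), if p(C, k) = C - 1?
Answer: 142328/23121 ≈ 6.1558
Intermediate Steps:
p(C, k) = -1 + C
g(j) = 9 - 6*j (g(j) = 3 - (-1 + j)*6 = 3 - (-6 + 6*j) = 3 + (6 - 6*j) = 9 - 6*j)
-671/g(32 - 20) + 4949/(-1101) = -671/(9 - 6*(32 - 20)) + 4949/(-1101) = -671/(9 - 6*12) + 4949*(-1/1101) = -671/(9 - 72) - 4949/1101 = -671/(-63) - 4949/1101 = -671*(-1/63) - 4949/1101 = 671/63 - 4949/1101 = 142328/23121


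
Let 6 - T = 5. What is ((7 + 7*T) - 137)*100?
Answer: -12300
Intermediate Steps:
T = 1 (T = 6 - 1*5 = 6 - 5 = 1)
((7 + 7*T) - 137)*100 = ((7 + 7*1) - 137)*100 = ((7 + 7) - 137)*100 = (14 - 137)*100 = -123*100 = -12300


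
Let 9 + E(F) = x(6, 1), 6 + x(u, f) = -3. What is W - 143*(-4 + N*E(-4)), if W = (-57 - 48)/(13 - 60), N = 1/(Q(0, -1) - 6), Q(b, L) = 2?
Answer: -6511/94 ≈ -69.266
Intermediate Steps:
x(u, f) = -9 (x(u, f) = -6 - 3 = -9)
E(F) = -18 (E(F) = -9 - 9 = -18)
N = -¼ (N = 1/(2 - 6) = 1/(-4) = -¼ ≈ -0.25000)
W = 105/47 (W = -105/(-47) = -105*(-1/47) = 105/47 ≈ 2.2340)
W - 143*(-4 + N*E(-4)) = 105/47 - 143*(-4 - ¼*(-18)) = 105/47 - 143*(-4 + 9/2) = 105/47 - 143*½ = 105/47 - 143/2 = -6511/94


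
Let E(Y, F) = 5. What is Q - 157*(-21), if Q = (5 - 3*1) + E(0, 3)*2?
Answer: 3309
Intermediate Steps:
Q = 12 (Q = (5 - 3*1) + 5*2 = (5 - 3) + 10 = 2 + 10 = 12)
Q - 157*(-21) = 12 - 157*(-21) = 12 + 3297 = 3309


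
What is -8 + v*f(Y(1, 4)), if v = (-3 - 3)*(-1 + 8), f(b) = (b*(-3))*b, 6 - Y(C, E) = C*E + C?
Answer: 118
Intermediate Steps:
Y(C, E) = 6 - C - C*E (Y(C, E) = 6 - (C*E + C) = 6 - (C + C*E) = 6 + (-C - C*E) = 6 - C - C*E)
f(b) = -3*b² (f(b) = (-3*b)*b = -3*b²)
v = -42 (v = -6*7 = -42)
-8 + v*f(Y(1, 4)) = -8 - (-126)*(6 - 1*1 - 1*1*4)² = -8 - (-126)*(6 - 1 - 4)² = -8 - (-126)*1² = -8 - (-126) = -8 - 42*(-3) = -8 + 126 = 118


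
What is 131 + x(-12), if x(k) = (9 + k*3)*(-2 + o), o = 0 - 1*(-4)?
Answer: 77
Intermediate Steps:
o = 4 (o = 0 + 4 = 4)
x(k) = 18 + 6*k (x(k) = (9 + k*3)*(-2 + 4) = (9 + 3*k)*2 = 18 + 6*k)
131 + x(-12) = 131 + (18 + 6*(-12)) = 131 + (18 - 72) = 131 - 54 = 77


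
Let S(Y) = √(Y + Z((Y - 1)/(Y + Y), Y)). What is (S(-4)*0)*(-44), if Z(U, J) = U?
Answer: 0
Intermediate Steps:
S(Y) = √(Y + (-1 + Y)/(2*Y)) (S(Y) = √(Y + (Y - 1)/(Y + Y)) = √(Y + (-1 + Y)/((2*Y))) = √(Y + (-1 + Y)*(1/(2*Y))) = √(Y + (-1 + Y)/(2*Y)))
(S(-4)*0)*(-44) = ((√(2 - 2/(-4) + 4*(-4))/2)*0)*(-44) = ((√(2 - 2*(-¼) - 16)/2)*0)*(-44) = ((√(2 + ½ - 16)/2)*0)*(-44) = ((√(-27/2)/2)*0)*(-44) = (((3*I*√6/2)/2)*0)*(-44) = ((3*I*√6/4)*0)*(-44) = 0*(-44) = 0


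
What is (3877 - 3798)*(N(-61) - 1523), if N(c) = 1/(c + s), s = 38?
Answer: -2767370/23 ≈ -1.2032e+5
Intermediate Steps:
N(c) = 1/(38 + c) (N(c) = 1/(c + 38) = 1/(38 + c))
(3877 - 3798)*(N(-61) - 1523) = (3877 - 3798)*(1/(38 - 61) - 1523) = 79*(1/(-23) - 1523) = 79*(-1/23 - 1523) = 79*(-35030/23) = -2767370/23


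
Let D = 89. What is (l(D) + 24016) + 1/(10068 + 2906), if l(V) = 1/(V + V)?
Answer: 13865472776/577343 ≈ 24016.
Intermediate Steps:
l(V) = 1/(2*V)
(l(D) + 24016) + 1/(10068 + 2906) = ((1/2)/89 + 24016) + 1/(10068 + 2906) = ((1/2)*(1/89) + 24016) + 1/12974 = (1/178 + 24016) + 1/12974 = 4274849/178 + 1/12974 = 13865472776/577343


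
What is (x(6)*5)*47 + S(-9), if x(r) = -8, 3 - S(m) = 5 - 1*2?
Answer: -1880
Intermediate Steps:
S(m) = 0 (S(m) = 3 - (5 - 1*2) = 3 - (5 - 2) = 3 - 1*3 = 3 - 3 = 0)
(x(6)*5)*47 + S(-9) = -8*5*47 + 0 = -40*47 + 0 = -1880 + 0 = -1880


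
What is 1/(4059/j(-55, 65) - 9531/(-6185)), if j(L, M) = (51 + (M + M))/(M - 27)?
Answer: 1119485/955711881 ≈ 0.0011714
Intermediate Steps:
j(L, M) = (51 + 2*M)/(-27 + M)
1/(4059/j(-55, 65) - 9531/(-6185)) = 1/(4059/(((51 + 2*65)/(-27 + 65))) - 9531/(-6185)) = 1/(4059/(((51 + 130)/38)) - 9531*(-1/6185)) = 1/(4059/(((1/38)*181)) + 9531/6185) = 1/(4059/(181/38) + 9531/6185) = 1/(4059*(38/181) + 9531/6185) = 1/(154242/181 + 9531/6185) = 1/(955711881/1119485) = 1119485/955711881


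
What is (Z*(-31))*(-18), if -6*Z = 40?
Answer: -3720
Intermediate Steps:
Z = -20/3 (Z = -1/6*40 = -20/3 ≈ -6.6667)
(Z*(-31))*(-18) = -20/3*(-31)*(-18) = (620/3)*(-18) = -3720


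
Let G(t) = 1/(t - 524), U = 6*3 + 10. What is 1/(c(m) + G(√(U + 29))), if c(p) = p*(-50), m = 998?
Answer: -4566166208/227851702495067 + √57/683555107485201 ≈ -2.0040e-5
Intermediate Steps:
U = 28 (U = 18 + 10 = 28)
c(p) = -50*p
G(t) = 1/(-524 + t)
1/(c(m) + G(√(U + 29))) = 1/(-50*998 + 1/(-524 + √(28 + 29))) = 1/(-49900 + 1/(-524 + √57))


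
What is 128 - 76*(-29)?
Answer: 2332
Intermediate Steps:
128 - 76*(-29) = 128 + 2204 = 2332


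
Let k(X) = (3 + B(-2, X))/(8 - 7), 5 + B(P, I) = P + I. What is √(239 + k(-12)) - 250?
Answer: -250 + √223 ≈ -235.07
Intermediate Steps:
B(P, I) = -5 + I + P (B(P, I) = -5 + (P + I) = -5 + (I + P) = -5 + I + P)
k(X) = -4 + X (k(X) = (3 + (-5 + X - 2))/(8 - 7) = (3 + (-7 + X))/1 = (-4 + X)*1 = -4 + X)
√(239 + k(-12)) - 250 = √(239 + (-4 - 12)) - 250 = √(239 - 16) - 250 = √223 - 250 = -250 + √223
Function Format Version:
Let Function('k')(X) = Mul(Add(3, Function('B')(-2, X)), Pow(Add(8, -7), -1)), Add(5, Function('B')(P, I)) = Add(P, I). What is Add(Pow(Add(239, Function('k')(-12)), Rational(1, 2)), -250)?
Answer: Add(-250, Pow(223, Rational(1, 2))) ≈ -235.07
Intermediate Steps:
Function('B')(P, I) = Add(-5, I, P) (Function('B')(P, I) = Add(-5, Add(P, I)) = Add(-5, Add(I, P)) = Add(-5, I, P))
Function('k')(X) = Add(-4, X) (Function('k')(X) = Mul(Add(3, Add(-5, X, -2)), Pow(Add(8, -7), -1)) = Mul(Add(3, Add(-7, X)), Pow(1, -1)) = Mul(Add(-4, X), 1) = Add(-4, X))
Add(Pow(Add(239, Function('k')(-12)), Rational(1, 2)), -250) = Add(Pow(Add(239, Add(-4, -12)), Rational(1, 2)), -250) = Add(Pow(Add(239, -16), Rational(1, 2)), -250) = Add(Pow(223, Rational(1, 2)), -250) = Add(-250, Pow(223, Rational(1, 2)))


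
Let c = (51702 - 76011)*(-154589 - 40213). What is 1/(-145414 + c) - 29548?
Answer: -139918538145391/4735296404 ≈ -29548.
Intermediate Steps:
c = 4735441818 (c = -24309*(-194802) = 4735441818)
1/(-145414 + c) - 29548 = 1/(-145414 + 4735441818) - 29548 = 1/4735296404 - 29548 = -139918538145391/4735296404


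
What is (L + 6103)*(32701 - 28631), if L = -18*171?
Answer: 12311750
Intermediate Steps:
L = -3078
(L + 6103)*(32701 - 28631) = (-3078 + 6103)*(32701 - 28631) = 3025*4070 = 12311750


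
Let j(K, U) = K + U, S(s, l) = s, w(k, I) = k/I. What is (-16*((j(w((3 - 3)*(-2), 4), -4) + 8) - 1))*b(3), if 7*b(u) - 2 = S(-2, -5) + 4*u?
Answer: -576/7 ≈ -82.286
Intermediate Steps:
b(u) = 4*u/7 (b(u) = 2/7 + (-2 + 4*u)/7 = 2/7 + (-2/7 + 4*u/7) = 4*u/7)
(-16*((j(w((3 - 3)*(-2), 4), -4) + 8) - 1))*b(3) = (-16*(((((3 - 3)*(-2))/4 - 4) + 8) - 1))*((4/7)*3) = -16*((((0*(-2))*(¼) - 4) + 8) - 1)*(12/7) = -16*(((0*(¼) - 4) + 8) - 1)*(12/7) = -16*(((0 - 4) + 8) - 1)*(12/7) = -16*((-4 + 8) - 1)*(12/7) = -16*(4 - 1)*(12/7) = -16*3*(12/7) = -48*12/7 = -576/7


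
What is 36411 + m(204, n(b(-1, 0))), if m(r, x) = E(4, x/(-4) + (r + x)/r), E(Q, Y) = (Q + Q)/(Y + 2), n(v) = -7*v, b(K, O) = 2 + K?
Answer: 17514507/481 ≈ 36413.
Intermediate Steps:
E(Q, Y) = 2*Q/(2 + Y) (E(Q, Y) = (2*Q)/(2 + Y) = 2*Q/(2 + Y))
m(r, x) = 8/(2 - x/4 + (r + x)/r) (m(r, x) = 2*4/(2 + (x/(-4) + (r + x)/r)) = 2*4/(2 + (x*(-¼) + (r + x)/r)) = 2*4/(2 + (-x/4 + (r + x)/r)) = 2*4/(2 - x/4 + (r + x)/r) = 8/(2 - x/4 + (r + x)/r))
36411 + m(204, n(b(-1, 0))) = 36411 + 32*204/(4*(-7*(2 - 1)) + 12*204 - 1*204*(-7*(2 - 1))) = 36411 + 32*204/(4*(-7*1) + 2448 - 1*204*(-7*1)) = 36411 + 32*204/(4*(-7) + 2448 - 1*204*(-7)) = 36411 + 32*204/(-28 + 2448 + 1428) = 36411 + 32*204/3848 = 36411 + 32*204*(1/3848) = 36411 + 816/481 = 17514507/481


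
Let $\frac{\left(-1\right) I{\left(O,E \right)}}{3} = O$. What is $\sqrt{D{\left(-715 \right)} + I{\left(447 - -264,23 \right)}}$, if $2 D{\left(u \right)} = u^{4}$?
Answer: $\frac{\sqrt{522701992718}}{2} \approx 3.6149 \cdot 10^{5}$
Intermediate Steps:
$I{\left(O,E \right)} = - 3 O$
$D{\left(u \right)} = \frac{u^{4}}{2}$
$\sqrt{D{\left(-715 \right)} + I{\left(447 - -264,23 \right)}} = \sqrt{\frac{\left(-715\right)^{4}}{2} - 3 \left(447 - -264\right)} = \sqrt{\frac{1}{2} \cdot 261351000625 - 3 \left(447 + 264\right)} = \sqrt{\frac{261351000625}{2} - 2133} = \sqrt{\frac{261350996359}{2}} = \frac{\sqrt{522701992718}}{2}$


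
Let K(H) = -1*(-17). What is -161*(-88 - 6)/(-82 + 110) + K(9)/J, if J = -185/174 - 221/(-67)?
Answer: 28566151/52118 ≈ 548.11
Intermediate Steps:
K(H) = 17
J = 26059/11658 (J = -185*1/174 - 221*(-1/67) = -185/174 + 221/67 = 26059/11658 ≈ 2.2353)
-161*(-88 - 6)/(-82 + 110) + K(9)/J = -161*(-88 - 6)/(-82 + 110) + 17/(26059/11658) = -161/(28/(-94)) + 17*(11658/26059) = -161/(28*(-1/94)) + 198186/26059 = -161/(-14/47) + 198186/26059 = -161*(-47/14) + 198186/26059 = 1081/2 + 198186/26059 = 28566151/52118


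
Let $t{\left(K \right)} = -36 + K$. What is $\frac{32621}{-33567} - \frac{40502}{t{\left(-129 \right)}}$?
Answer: $\frac{41034793}{167835} \approx 244.49$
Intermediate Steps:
$\frac{32621}{-33567} - \frac{40502}{t{\left(-129 \right)}} = \frac{32621}{-33567} - \frac{40502}{-36 - 129} = 32621 \left(- \frac{1}{33567}\right) - \frac{40502}{-165} = - \frac{32621}{33567} - - \frac{3682}{15} = - \frac{32621}{33567} + \frac{3682}{15} = \frac{41034793}{167835}$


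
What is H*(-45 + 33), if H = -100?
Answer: 1200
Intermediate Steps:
H*(-45 + 33) = -100*(-45 + 33) = -100*(-12) = 1200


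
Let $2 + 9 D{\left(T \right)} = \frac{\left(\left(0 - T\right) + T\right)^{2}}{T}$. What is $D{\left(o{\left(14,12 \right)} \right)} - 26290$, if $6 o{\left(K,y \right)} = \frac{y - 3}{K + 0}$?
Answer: $- \frac{236612}{9} \approx -26290.0$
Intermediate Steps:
$o{\left(K,y \right)} = \frac{-3 + y}{6 K}$ ($o{\left(K,y \right)} = \frac{\left(y - 3\right) \frac{1}{K + 0}}{6} = \frac{\left(-3 + y\right) \frac{1}{K}}{6} = \frac{\frac{1}{K} \left(-3 + y\right)}{6} = \frac{-3 + y}{6 K}$)
$D{\left(T \right)} = - \frac{2}{9}$ ($D{\left(T \right)} = - \frac{2}{9} + \frac{\left(\left(0 - T\right) + T\right)^{2} \frac{1}{T}}{9} = - \frac{2}{9} + \frac{\left(- T + T\right)^{2} \frac{1}{T}}{9} = - \frac{2}{9} + \frac{0^{2} \frac{1}{T}}{9} = - \frac{2}{9} + \frac{0 \frac{1}{T}}{9} = - \frac{2}{9} + \frac{1}{9} \cdot 0 = - \frac{2}{9} + 0 = - \frac{2}{9}$)
$D{\left(o{\left(14,12 \right)} \right)} - 26290 = - \frac{2}{9} - 26290 = - \frac{236612}{9}$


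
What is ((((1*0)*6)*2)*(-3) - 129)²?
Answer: 16641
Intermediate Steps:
((((1*0)*6)*2)*(-3) - 129)² = (((0*6)*2)*(-3) - 129)² = ((0*2)*(-3) - 129)² = (0*(-3) - 129)² = (0 - 129)² = (-129)² = 16641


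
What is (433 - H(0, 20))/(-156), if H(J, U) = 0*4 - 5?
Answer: -73/26 ≈ -2.8077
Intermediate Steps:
H(J, U) = -5 (H(J, U) = 0 - 5 = -5)
(433 - H(0, 20))/(-156) = (433 - 1*(-5))/(-156) = (433 + 5)*(-1/156) = 438*(-1/156) = -73/26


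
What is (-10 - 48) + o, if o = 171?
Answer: 113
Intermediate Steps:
(-10 - 48) + o = (-10 - 48) + 171 = -58 + 171 = 113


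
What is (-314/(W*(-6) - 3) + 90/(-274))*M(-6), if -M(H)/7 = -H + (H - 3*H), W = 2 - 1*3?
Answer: 1812426/137 ≈ 13229.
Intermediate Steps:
W = -1 (W = 2 - 3 = -1)
M(H) = 21*H (M(H) = -7*(-H + (H - 3*H)) = -7*(-H - 2*H) = -(-21)*H = 21*H)
(-314/(W*(-6) - 3) + 90/(-274))*M(-6) = (-314/(-1*(-6) - 3) + 90/(-274))*(21*(-6)) = (-314/(6 - 3) + 90*(-1/274))*(-126) = (-314/3 - 45/137)*(-126) = -43153/411*(-126) = 1812426/137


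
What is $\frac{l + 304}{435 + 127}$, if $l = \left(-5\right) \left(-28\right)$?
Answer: $\frac{222}{281} \approx 0.79004$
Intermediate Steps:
$l = 140$
$\frac{l + 304}{435 + 127} = \frac{140 + 304}{435 + 127} = \frac{444}{562} = 444 \cdot \frac{1}{562} = \frac{222}{281}$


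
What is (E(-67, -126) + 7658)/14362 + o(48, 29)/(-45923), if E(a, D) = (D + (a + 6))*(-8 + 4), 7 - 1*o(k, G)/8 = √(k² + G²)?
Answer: 192612233/329773063 + 8*√3145/45923 ≈ 0.59384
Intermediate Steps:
o(k, G) = 56 - 8*√(G² + k²) (o(k, G) = 56 - 8*√(k² + G²) = 56 - 8*√(G² + k²))
E(a, D) = -24 - 4*D - 4*a (E(a, D) = (D + (6 + a))*(-4) = (6 + D + a)*(-4) = -24 - 4*D - 4*a)
(E(-67, -126) + 7658)/14362 + o(48, 29)/(-45923) = ((-24 - 4*(-126) - 4*(-67)) + 7658)/14362 + (56 - 8*√(29² + 48²))/(-45923) = ((-24 + 504 + 268) + 7658)*(1/14362) + (56 - 8*√(841 + 2304))*(-1/45923) = (748 + 7658)*(1/14362) + (56 - 8*√3145)*(-1/45923) = 8406*(1/14362) + (-56/45923 + 8*√3145/45923) = 4203/7181 + (-56/45923 + 8*√3145/45923) = 192612233/329773063 + 8*√3145/45923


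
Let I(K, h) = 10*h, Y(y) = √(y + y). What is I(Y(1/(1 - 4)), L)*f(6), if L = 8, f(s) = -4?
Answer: -320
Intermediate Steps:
Y(y) = √2*√y (Y(y) = √(2*y) = √2*√y)
I(Y(1/(1 - 4)), L)*f(6) = (10*8)*(-4) = 80*(-4) = -320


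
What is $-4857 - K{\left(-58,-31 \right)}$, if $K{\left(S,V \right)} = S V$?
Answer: $-6655$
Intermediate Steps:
$-4857 - K{\left(-58,-31 \right)} = -4857 - \left(-58\right) \left(-31\right) = -4857 - 1798 = -6655$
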